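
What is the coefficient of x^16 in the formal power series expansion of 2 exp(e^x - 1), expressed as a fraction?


exp(e^x - 1) is the exponential generating function for the Bell numbers Bell_k: exp(e^x - 1) = sum_{k>=0} Bell_k x^k / k!.
So the coefficient of x^16 in 2 exp(e^x - 1) is 2 Bell_16 / 16!.
Computing: Bell_16 = 10480142147 and 16! = 20922789888000, giving
2 * 10480142147/20922789888000 = 10480142147/10461394944000.

10480142147/10461394944000


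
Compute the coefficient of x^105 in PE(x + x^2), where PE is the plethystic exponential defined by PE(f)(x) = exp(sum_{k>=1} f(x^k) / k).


With f(x) = x + x^2, the exponent is sum_{k>=1} (x^k + x^(2k)) / k = -ln(1 - x) - ln(1 - x^2). Exponentiating:
PE(x + x^2) = 1 / ((1 - x)(1 - x^2)).
This is the generating function for partitions of n into parts of size 1 or 2. The number of 2's can be any j in 0..52, and the rest are 1's, so
[x^105] = floor(105/2) + 1 = 53.

53


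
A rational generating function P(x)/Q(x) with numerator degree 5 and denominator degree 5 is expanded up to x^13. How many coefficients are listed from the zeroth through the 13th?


Expanding up to x^13 gives the coefficients for x^0, x^1, ..., x^13.
That is 13 + 1 = 14 coefficients in total.

14


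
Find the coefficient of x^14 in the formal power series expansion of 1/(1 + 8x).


Write 1/(1 + c x) = 1/(1 - (-c) x) and apply the geometric-series identity
1/(1 - y) = sum_{k>=0} y^k to get 1/(1 + c x) = sum_{k>=0} (-c)^k x^k.
So the coefficient of x^k is (-c)^k = (-1)^k * c^k.
Here c = 8 and k = 14:
(-8)^14 = 1 * 4398046511104 = 4398046511104

4398046511104


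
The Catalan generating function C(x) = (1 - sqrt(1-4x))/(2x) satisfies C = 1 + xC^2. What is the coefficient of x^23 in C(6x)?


Substituting x -> 6x scales the n-th coefficient by 6^n, so [x^23] C(6x) = 6^23 * C_23.
C_23 = C(2*23, 23)/(24) = 8233430727600/24 = 343059613650.
So 6^23 * 343059613650 = 789730223053602816 * 343059613650 = 270924545208497305297512038400.

270924545208497305297512038400


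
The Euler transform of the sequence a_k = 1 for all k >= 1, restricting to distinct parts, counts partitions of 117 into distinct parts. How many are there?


Partitions of 117 into distinct parts can be computed via generating function.
Product (1+x)(1+x^2)(1+x^3)...
The coefficient of x^117 = 1741521

1741521


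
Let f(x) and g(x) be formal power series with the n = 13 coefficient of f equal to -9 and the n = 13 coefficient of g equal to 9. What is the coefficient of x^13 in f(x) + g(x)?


Addition of formal power series is termwise.
The coefficient of x^13 in f + g = -9 + 9
= 0

0


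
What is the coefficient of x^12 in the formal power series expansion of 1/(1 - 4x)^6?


The general identity 1/(1 - c x)^r = sum_{k>=0} c^k C(k + r - 1, r - 1) x^k follows by substituting y = c x into 1/(1 - y)^r = sum_{k>=0} C(k + r - 1, r - 1) y^k.
For c = 4, r = 6, k = 12:
4^12 * C(17, 5) = 16777216 * 6188 = 103817412608.

103817412608


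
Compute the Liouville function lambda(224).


The Liouville function is lambda(k) = (-1)^Omega(k), where Omega(k) counts the prime factors of k with multiplicity.
Factoring: 224 = 2 * 2 * 2 * 2 * 2 * 7, so Omega(224) = 6.
lambda(224) = (-1)^6 = 1.

1


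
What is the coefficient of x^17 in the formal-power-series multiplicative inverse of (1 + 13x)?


The inverse is 1/(1 + 13x). Apply the geometric identity 1/(1 - y) = sum_{k>=0} y^k with y = -13x:
1/(1 + 13x) = sum_{k>=0} (-13)^k x^k.
So the coefficient of x^17 is (-13)^17 = -8650415919381337933.

-8650415919381337933


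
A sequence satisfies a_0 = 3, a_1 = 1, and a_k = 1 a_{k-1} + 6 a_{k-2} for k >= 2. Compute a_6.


The characteristic equation is t^2 - 1 t - 6 = 0, with roots r_1 = 3 and r_2 = -2 (so c_1 = r_1 + r_2, c_2 = -r_1 r_2 as required).
One can use the closed form a_n = A r_1^n + B r_2^n, but direct iteration is more reliable:
a_0 = 3, a_1 = 1, a_2 = 19, a_3 = 25, a_4 = 139, a_5 = 289, a_6 = 1123.
So a_6 = 1123.

1123


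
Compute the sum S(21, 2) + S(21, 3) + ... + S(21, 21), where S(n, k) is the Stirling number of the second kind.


By definition, S(n, k) counts partitions of an n-set into exactly k nonempty blocks.
Computing row n = 21 for k = 2..21:
S(21, k): 1048575, 1742343625, 181509070050, 3791262568401, 26585679462804, 82310957214948, 132511015347084, 123272476465204, 71187132291275, 26826851689001, 6833042030178, 1204909218331, 149304004500, 13087462580, 809944464, 34952799, 1023435, 19285, 210, 1
Sum = 474869816156750.

474869816156750


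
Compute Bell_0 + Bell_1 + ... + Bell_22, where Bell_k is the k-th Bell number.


Recall Bell_k counts set partitions of a k-set (with Bell_0 = 1 by convention).
Bell_0 through Bell_22: 1, 1, 2, 5, 15, 52, 203, 877, 4140, 21147, 115975, 678570, 4213597, 27644437, 190899322, 1382958545, 10480142147, 82864869804, 682076806159, 5832742205057, 51724158235372, 474869816156751, 4506715738447323
Sum = 1 + 1 + 2 + 5 + 15 + 52 + 203 + 877 + 4140 + 21147 + 115975 + 678570 + 4213597 + 27644437 + 190899322 + 1382958545 + 10480142147 + 82864869804 + 682076806159 + 5832742205057 + 51724158235372 + 474869816156751 + 4506715738447323 = 5039919483399502.

5039919483399502


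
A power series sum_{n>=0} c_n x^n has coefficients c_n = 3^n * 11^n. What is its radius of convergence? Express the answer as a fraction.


By the root test (Cauchy-Hadamard), the radius is R = 1 / limsup_n |c_n|^(1/n).
Here |c_n|^(1/n) = (3^n * 11^n)^(1/n) = 3 * 11 = 33 for all n.
So R = 1/33 = 1/33.

1/33


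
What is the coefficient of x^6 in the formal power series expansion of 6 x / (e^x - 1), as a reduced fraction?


The exponential generating function for Bernoulli numbers is
x / (e^x - 1) = sum_{k>=0} B_k x^k / k!.
So the coefficient of x^6 in 6 x / (e^x - 1) is 6 B_6 / 6!.
Computing: B_6 = 1/42, 6! = 720, giving
6 * 1/42 / 720 = 1/5040.

1/5040


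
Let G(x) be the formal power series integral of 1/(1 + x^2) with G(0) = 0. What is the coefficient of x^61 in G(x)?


1/(1 + x^2) = sum_{j>=0} (-1)^j x^(2j). Integrating termwise with G(0) = 0:
G(x) = sum_{j>=0} (-1)^j x^(2j+1) / (2j+1) = arctan(x).
Only odd powers are nonzero. For x^61 write 61 = 2*30 + 1, giving
(-1)^30 / 61 = 1/61 = 1/61.

1/61


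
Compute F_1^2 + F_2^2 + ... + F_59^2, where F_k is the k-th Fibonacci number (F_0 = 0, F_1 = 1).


There is a standard identity sum_{k=0}^{N} F_k^2 = F_N * F_{N+1} (proved inductively from the telescoping relation F_k^2 = F_k F_{k+1} - F_{k-1} F_k). Then
sum_{k=1}^{59} F_k^2 = F_59 F_60 - F_0 F_1.
Computing: F_59 = 956722026041, F_60 = 1548008755920, F_0 = 0, F_1 = 1.
Sum = 956722026041 * 1548008755920 - 0 * 1 = 1481014073292990252912720.

1481014073292990252912720


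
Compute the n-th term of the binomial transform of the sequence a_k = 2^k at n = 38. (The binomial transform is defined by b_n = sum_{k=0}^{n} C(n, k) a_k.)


With a_k = 2^k, b_n = sum_{k=0}^{n} C(n, k) 2^k = (1 + 2)^n by the binomial theorem.
For n = 38: (1 + 2)^38 = 3^38 = 1350851717672992089.

1350851717672992089


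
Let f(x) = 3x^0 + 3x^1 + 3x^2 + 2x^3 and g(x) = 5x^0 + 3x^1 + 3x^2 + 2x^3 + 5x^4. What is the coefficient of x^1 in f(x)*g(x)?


Cauchy product at x^1:
3*3 + 3*5
= 24

24


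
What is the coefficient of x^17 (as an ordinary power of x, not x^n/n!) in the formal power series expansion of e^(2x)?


The exponential series is e^y = sum_{k>=0} y^k / k!. Substituting y = 2x gives
e^(2x) = sum_{k>=0} 2^k x^k / k!.
So the coefficient of x^n is a^n/n! with a = 2, n = 17:
2^17 / 17! = 131072/355687428096000 = 4/10854718875

4/10854718875


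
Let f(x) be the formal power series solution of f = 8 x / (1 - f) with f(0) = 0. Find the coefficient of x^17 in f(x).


Apply Lagrange inversion: f = 8 x * phi(f) with phi(t) = 1/(1 - t), so
[x^n] f = 8^n * (1/n) [t^(n-1)] phi(t)^n = 8^n * (1/n) [t^(n-1)] (1 - t)^(-n) = 8^n * (1/n) C(2n - 2, n - 1) = 8^n * C_{n-1}.
For n = 17: C_16 = C(32, 16) / 17 = 601080390/17 = 35357670.
With the 8^17 = 2251799813685248 factor, the coefficient is 2251799813685248 * 35357670 = 79618394718344482652160.

79618394718344482652160


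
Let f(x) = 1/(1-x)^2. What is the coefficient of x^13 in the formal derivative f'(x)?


Differentiate: d/dx [ 1/(1-x)^r ] = r / (1-x)^(r+1).
Here r = 2, so f'(x) = 2 / (1-x)^3.
The expansion of 1/(1-x)^(r+1) has coefficient of x^n equal to C(n+r, r).
So the coefficient of x^13 in f'(x) is
2 * C(15, 2) = 2 * 105 = 210

210


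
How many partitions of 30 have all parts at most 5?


Using the generating function (1-x)^(-1)(1-x^2)^(-1)...(1-x^5)^(-1),
the coefficient of x^30 counts these restricted partitions.
Result = 674

674


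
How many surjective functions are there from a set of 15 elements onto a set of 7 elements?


By inclusion-exclusion on which target elements are missed, the number of surjections from an n-set onto a k-set is
surj(n, k) = sum_{j=0}^{k} (-1)^j C(k, j) (k - j)^n.
Equivalently surj(n, k) = k! * S(n, k), where S(n, k) is the Stirling number of the second kind.
For n = 15, k = 7:
S(15, 7) = 408741333, so
surj = 7! * 408741333 = 5040 * 408741333 = 2060056318320.

2060056318320


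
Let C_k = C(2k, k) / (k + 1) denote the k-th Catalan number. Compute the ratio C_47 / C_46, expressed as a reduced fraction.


Using C_k = (2k)! / (k! (k+1)!), the ratio C_{k+1}/C_k simplifies to
C_{k+1}/C_k = [(2k+2)! / ((k+1)! (k+2)!)] * [k! (k+1)! / (2k)!]
 = (2k+2)(2k+1) / ((k+1)(k+2)) = 2(2k+1) / (k+2).
For k = 46: 2(2*46 + 1) / (46 + 2) = 186/48 = 31/8.

31/8


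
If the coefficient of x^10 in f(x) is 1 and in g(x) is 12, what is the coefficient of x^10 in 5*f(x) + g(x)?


Scalar multiplication scales coefficients: 5 * 1 = 5.
Then add the g coefficient: 5 + 12
= 17

17


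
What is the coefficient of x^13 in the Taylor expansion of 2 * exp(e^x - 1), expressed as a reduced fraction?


exp(e^x - 1) = sum_{k>=0} Bell_k x^k / k!, where Bell_k is the k-th Bell number.
So the coefficient of x^13 is 2 * Bell_13 / 13!.
Computing: Bell_13 = 27644437 and 13! = 6227020800, giving
2 * 27644437/6227020800 = 27644437/3113510400.

27644437/3113510400


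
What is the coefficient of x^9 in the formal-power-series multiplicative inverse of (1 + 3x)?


The inverse is 1/(1 + 3x). Apply the geometric identity 1/(1 - y) = sum_{k>=0} y^k with y = -3x:
1/(1 + 3x) = sum_{k>=0} (-3)^k x^k.
So the coefficient of x^9 is (-3)^9 = -19683.

-19683


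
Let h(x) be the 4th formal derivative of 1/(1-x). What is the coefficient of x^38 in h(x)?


Differentiating 4 times: d^4/dx^4 [1/(1-x)] = 4!/(1-x)^5.
The expansion 1/(1-x)^5 = sum_{k>=0} C(k+4, 4) x^k, so the coefficient of x^n in 4!/(1-x)^5 is 4! * C(n+4, 4).
For n = 38: 24 * C(42, 4) = 24 * 111930 = 2686320

2686320


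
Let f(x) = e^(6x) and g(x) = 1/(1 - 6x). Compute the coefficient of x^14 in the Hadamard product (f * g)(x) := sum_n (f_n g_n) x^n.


Expanding: f_k = 6^k/k! (from e^(6x)) and g_k = 6^k (from 1/(1 - 6x)). So the Hadamard coefficient (f * g)_k = 6^k 6^k / k! = (36)^k / k!.
For k = 14: 36^14/14! = 6140942214464815497216/87178291200 = 12339534735212544/175175.

12339534735212544/175175


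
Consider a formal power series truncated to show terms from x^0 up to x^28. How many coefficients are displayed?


From x^0 to x^28 inclusive, the count is 28 - 0 + 1 = 29.

29


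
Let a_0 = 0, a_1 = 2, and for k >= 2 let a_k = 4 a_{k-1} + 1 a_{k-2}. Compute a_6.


Iterating the recurrence forward:
a_0 = 0
a_1 = 2
a_2 = 4*2 + 1*0 = 8
a_3 = 4*8 + 1*2 = 34
a_4 = 4*34 + 1*8 = 144
a_5 = 4*144 + 1*34 = 610
a_6 = 4*610 + 1*144 = 2584
So a_6 = 2584.

2584


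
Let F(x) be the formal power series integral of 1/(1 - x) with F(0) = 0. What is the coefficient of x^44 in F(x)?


1/(1 - x) = sum_{k>=0} x^k. Integrating termwise and using F(0) = 0 gives
F(x) = sum_{k>=0} x^(k+1) / (k+1) = sum_{m>=1} x^m / m = -ln(1 - x).
So the coefficient of x^44 is 1/44 = 1/44.

1/44


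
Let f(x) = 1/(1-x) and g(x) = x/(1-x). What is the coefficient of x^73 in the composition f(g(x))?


First simplify the composition: f(g(x)) = 1/(1 - x/(1-x)) = (1-x)/((1-x) - x) = (1-x)/(1-2x).
Now extract the coefficient. Write (1-x)/(1-2x) = 1/(1-2x) - x/(1-2x).
The coefficient of x^n in 1/(1-2x) is 2^n, and in x/(1-2x) is 2^(n-1) (for n >= 1).
So the coefficient of x^73 is 2^73 - 2^72 = 9444732965739290427392 - 4722366482869645213696 = 4722366482869645213696.

4722366482869645213696


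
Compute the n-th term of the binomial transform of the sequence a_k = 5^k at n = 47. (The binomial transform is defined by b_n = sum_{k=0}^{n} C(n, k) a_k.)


With a_k = 5^k, b_n = sum_{k=0}^{n} C(n, k) 5^k = (1 + 5)^n by the binomial theorem.
For n = 47: (1 + 5)^47 = 6^47 = 3742042951225759540014535187298779136.

3742042951225759540014535187298779136


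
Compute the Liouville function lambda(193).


The Liouville function is lambda(k) = (-1)^Omega(k), where Omega(k) counts the prime factors of k with multiplicity.
Factoring: 193 = 193, so Omega(193) = 1.
lambda(193) = (-1)^1 = -1.

-1


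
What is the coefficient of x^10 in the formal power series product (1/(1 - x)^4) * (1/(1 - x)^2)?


Combine the factors: (1/(1 - x)^4) * (1/(1 - x)^2) = 1/(1 - x)^6.
Then use 1/(1 - x)^r = sum_{k>=0} C(k + r - 1, r - 1) x^k with r = 6 and k = 10:
C(15, 5) = 3003.

3003


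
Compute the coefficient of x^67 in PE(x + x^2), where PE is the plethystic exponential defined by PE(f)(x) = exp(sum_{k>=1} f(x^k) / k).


With f(x) = x + x^2, the exponent is sum_{k>=1} (x^k + x^(2k)) / k = -ln(1 - x) - ln(1 - x^2). Exponentiating:
PE(x + x^2) = 1 / ((1 - x)(1 - x^2)).
This is the generating function for partitions of n into parts of size 1 or 2. The number of 2's can be any j in 0..33, and the rest are 1's, so
[x^67] = floor(67/2) + 1 = 34.

34


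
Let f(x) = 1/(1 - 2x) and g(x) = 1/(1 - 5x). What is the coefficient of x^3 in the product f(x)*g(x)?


The coefficient of x^n in f*g is the Cauchy product: sum_{k=0}^{n} a^k * b^(n-k).
With a=2, b=5, n=3:
sum_{k=0}^{3} 2^k * 5^(3-k)
= 203

203


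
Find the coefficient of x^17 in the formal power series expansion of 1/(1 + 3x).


Write 1/(1 + c x) = 1/(1 - (-c) x) and apply the geometric-series identity
1/(1 - y) = sum_{k>=0} y^k to get 1/(1 + c x) = sum_{k>=0} (-c)^k x^k.
So the coefficient of x^k is (-c)^k = (-1)^k * c^k.
Here c = 3 and k = 17:
(-3)^17 = -1 * 129140163 = -129140163

-129140163


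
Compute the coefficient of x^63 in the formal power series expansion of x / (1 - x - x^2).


Let f(x) = sum_{k>=0} a_k x^k. Multiplying f(x) * (1 - x - x^2) = x and matching coefficients gives a_0 = 0, a_1 = 1, and a_k = a_{k-1} + a_{k-2} for k >= 2. These are the Fibonacci numbers F_k.
Iterating from F_0 = 0, F_1 = 1:
F_0=0, F_1=1, F_2=1, F_3=2, F_4=3, F_5=5, F_6=8, F_7=13, F_8=21, F_9=34, ...
F_63 = 6557470319842.

6557470319842


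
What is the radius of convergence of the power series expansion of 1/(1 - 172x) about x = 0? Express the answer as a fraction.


Expanding 1/(1 - 172x) = sum_{k>=0} 172^k x^k, the series converges when |172x| < 1, i.e., |x| < 1/172.
So the radius of convergence is 1/172 = 1/172.

1/172


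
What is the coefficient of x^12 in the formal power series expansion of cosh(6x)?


The Maclaurin series is cosh(t) = sum_{m>=0} t^(2m) / (2m)!, so substituting t = 6x, only even powers of x are nonzero, with coefficient of x^(2m) equal to 6^(2m) / (2m)!.
For x^12 the coefficient is 6^12/12! = 2176782336/479001600 = 8748/1925.

8748/1925


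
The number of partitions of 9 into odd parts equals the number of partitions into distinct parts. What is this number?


Computing partitions of 9 into odd parts (1, 3, 5, ...):
Using the generating function prod_{k>=0} 1/(1-x^(2k+1)),
the count is 8

8


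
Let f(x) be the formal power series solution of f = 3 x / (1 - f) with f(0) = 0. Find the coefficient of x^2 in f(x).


Apply Lagrange inversion: f = 3 x * phi(f) with phi(t) = 1/(1 - t), so
[x^n] f = 3^n * (1/n) [t^(n-1)] phi(t)^n = 3^n * (1/n) [t^(n-1)] (1 - t)^(-n) = 3^n * (1/n) C(2n - 2, n - 1) = 3^n * C_{n-1}.
For n = 2: C_1 = C(2, 1) / 2 = 2/2 = 1.
With the 3^2 = 9 factor, the coefficient is 9 * 1 = 9.

9


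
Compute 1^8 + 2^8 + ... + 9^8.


This power sum has a closed form given by Faulhaber's formula
sum_{k=1}^{m} k^p = (1 / (p + 1)) * sum_{j=0}^{p} C(p + 1, j) B_j m^(p + 1 - j),
but for small m direct computation is fastest:
1 + 256 + 6561 + 65536 + 390625 + 1679616 + 5764801 + 16777216 + 43046721 = 67731333.

67731333


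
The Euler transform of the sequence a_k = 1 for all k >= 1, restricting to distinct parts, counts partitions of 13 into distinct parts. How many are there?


Partitions of 13 into distinct parts can be computed via generating function.
Product (1+x)(1+x^2)(1+x^3)...
The coefficient of x^13 = 18

18


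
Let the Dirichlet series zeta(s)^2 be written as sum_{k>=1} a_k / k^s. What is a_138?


The Dirichlet convolution of the constant function 1 with itself gives (1 * 1)(k) = sum_{d | k} 1 = d(k), the number of positive divisors of k.
Since zeta(s) = sum_{k>=1} 1/k^s, we have zeta(s)^2 = sum_{k>=1} d(k)/k^s, so a_k = d(k).
For k = 138: the divisors are 1, 2, 3, 6, 23, 46, 69, 138.
Count = 8.

8


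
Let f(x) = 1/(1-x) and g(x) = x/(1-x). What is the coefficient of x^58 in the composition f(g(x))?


First simplify the composition: f(g(x)) = 1/(1 - x/(1-x)) = (1-x)/((1-x) - x) = (1-x)/(1-2x).
Now extract the coefficient. Write (1-x)/(1-2x) = 1/(1-2x) - x/(1-2x).
The coefficient of x^n in 1/(1-2x) is 2^n, and in x/(1-2x) is 2^(n-1) (for n >= 1).
So the coefficient of x^58 is 2^58 - 2^57 = 288230376151711744 - 144115188075855872 = 144115188075855872.

144115188075855872


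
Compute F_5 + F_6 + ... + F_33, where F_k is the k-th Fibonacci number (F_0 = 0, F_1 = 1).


Use the identity sum_{k=0}^{N} F_k = F_{N+2} - 1 (which follows from F_{k+2} - F_{k+1} = F_k). Then
sum_{k=5}^{33} F_k = (F_{35} - 1) - (F_{6} - 1) = F_{35} - F_{6}.
Computing: F_{35} = 9227465, F_{6} = 8, so
Sum = 9227465 - 8 = 9227457.

9227457


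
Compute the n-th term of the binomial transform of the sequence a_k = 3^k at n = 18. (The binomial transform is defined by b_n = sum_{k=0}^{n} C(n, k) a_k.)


With a_k = 3^k, b_n = sum_{k=0}^{n} C(n, k) 3^k = (1 + 3)^n by the binomial theorem.
For n = 18: (1 + 3)^18 = 4^18 = 68719476736.

68719476736


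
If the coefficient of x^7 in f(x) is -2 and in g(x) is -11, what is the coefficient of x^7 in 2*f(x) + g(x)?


Scalar multiplication scales coefficients: 2 * -2 = -4.
Then add the g coefficient: -4 + -11
= -15

-15


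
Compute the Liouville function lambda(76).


The Liouville function is lambda(k) = (-1)^Omega(k), where Omega(k) counts the prime factors of k with multiplicity.
Factoring: 76 = 2 * 2 * 19, so Omega(76) = 3.
lambda(76) = (-1)^3 = -1.

-1


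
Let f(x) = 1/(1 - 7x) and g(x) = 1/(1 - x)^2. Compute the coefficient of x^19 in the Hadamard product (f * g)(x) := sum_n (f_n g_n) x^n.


f has coefficients f_k = 7^k. For g = 1/(1 - x)^2 the coefficient is g_k = C(k + 1, 1) = k + 1. The Hadamard coefficient is (f * g)_k = 7^k * (k + 1).
For k = 19: 7^19 * 20 = 11398895185373143 * 20 = 227977903707462860.

227977903707462860


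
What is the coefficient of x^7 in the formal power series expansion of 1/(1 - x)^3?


The negative binomial / multiset identity is
1/(1 - x)^r = sum_{k>=0} C(k + r - 1, r - 1) x^k.
Here r = 3 and k = 7, so the coefficient is
C(7 + 2, 2) = C(9, 2)
= 36

36


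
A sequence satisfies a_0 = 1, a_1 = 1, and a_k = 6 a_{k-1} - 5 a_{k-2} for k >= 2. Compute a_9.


The characteristic equation is t^2 - 6 t + 5 = 0, with roots r_1 = 5 and r_2 = 1 (so c_1 = r_1 + r_2, c_2 = -r_1 r_2 as required).
One can use the closed form a_n = A r_1^n + B r_2^n, but direct iteration is more reliable:
a_0 = 1, a_1 = 1, a_2 = 1, a_3 = 1, a_4 = 1, a_5 = 1, a_6 = 1, a_7 = 1, a_8 = 1, a_9 = 1.
So a_9 = 1.

1


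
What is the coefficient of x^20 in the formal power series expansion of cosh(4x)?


The Maclaurin series is cosh(t) = sum_{m>=0} t^(2m) / (2m)!, so substituting t = 4x, only even powers of x are nonzero, with coefficient of x^(2m) equal to 4^(2m) / (2m)!.
For x^20 the coefficient is 4^20/20! = 1099511627776/2432902008176640000 = 4194304/9280784638125.

4194304/9280784638125


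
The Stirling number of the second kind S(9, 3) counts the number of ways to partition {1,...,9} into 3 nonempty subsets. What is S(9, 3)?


Using the explicit formula S(n,k) = (1/k!) sum_{j=0}^{k} (-1)^(k-j) C(k,j) j^n:
S(9, 3) = 3025
Equivalently, S(n,k) is n! times the coefficient of x^n in the EGF (e^x - 1)^k / k!.

3025


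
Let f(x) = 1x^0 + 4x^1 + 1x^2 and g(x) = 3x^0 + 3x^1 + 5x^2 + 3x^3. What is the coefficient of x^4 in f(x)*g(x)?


Cauchy product at x^4:
4*3 + 1*5
= 17

17


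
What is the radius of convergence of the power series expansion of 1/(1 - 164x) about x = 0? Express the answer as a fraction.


Expanding 1/(1 - 164x) = sum_{k>=0} 164^k x^k, the series converges when |164x| < 1, i.e., |x| < 1/164.
So the radius of convergence is 1/164 = 1/164.

1/164


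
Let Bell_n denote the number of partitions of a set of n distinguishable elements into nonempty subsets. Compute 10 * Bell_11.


Bell_11 can be computed from the Bell triangle or from Dobinski's identity Bell_n = (1/e) * sum_{k>=0} k^n / k!.
Computing Bell_11 = 678570.
Then 10 * 678570 = 6785700.

6785700


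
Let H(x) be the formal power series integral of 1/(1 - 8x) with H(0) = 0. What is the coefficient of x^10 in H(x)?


1/(1 - 8x) = sum_{k>=0} 8^k x^k. Integrating termwise with H(0) = 0:
H(x) = sum_{k>=0} 8^k x^(k+1) / (k+1) = sum_{m>=1} 8^(m-1) x^m / m.
For m = 10: 8^9/10 = 134217728/10 = 67108864/5.

67108864/5


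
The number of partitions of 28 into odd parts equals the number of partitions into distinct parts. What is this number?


Computing partitions of 28 into odd parts (1, 3, 5, ...):
Using the generating function prod_{k>=0} 1/(1-x^(2k+1)),
the count is 222

222


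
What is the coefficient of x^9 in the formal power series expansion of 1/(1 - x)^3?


The expansion 1/(1 - x)^r = sum_{k>=0} C(k + r - 1, r - 1) x^k follows from the multiset / negative-binomial theorem (or from repeated differentiation of the geometric series).
For r = 3 and k = 9:
C(11, 2) = 39916800 / (2 * 362880) = 55.

55


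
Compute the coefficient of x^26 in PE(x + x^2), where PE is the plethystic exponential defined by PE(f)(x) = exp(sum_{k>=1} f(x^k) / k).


With f(x) = x + x^2, the exponent is sum_{k>=1} (x^k + x^(2k)) / k = -ln(1 - x) - ln(1 - x^2). Exponentiating:
PE(x + x^2) = 1 / ((1 - x)(1 - x^2)).
This is the generating function for partitions of n into parts of size 1 or 2. The number of 2's can be any j in 0..13, and the rest are 1's, so
[x^26] = floor(26/2) + 1 = 14.

14


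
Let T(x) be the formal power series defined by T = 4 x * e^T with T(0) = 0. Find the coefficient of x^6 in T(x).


Apply the Lagrange inversion formula: if T = 4 x * phi(T) with phi(t) = e^t, then
[x^n] T = 4^n * (1/n) [t^(n-1)] phi(t)^n = 4^n * (1/n) [t^(n-1)] e^(n t) = 4^n * (1/n) * n^(n-1) / (n-1)! = 4^n * n^(n-1) / n!.
When c = 1 this is the Cayley count of rooted labeled trees on n vertices, divided by n!.
For n = 6: 4^6 * 6^5 / 6! = 4096 * 7776/720 = 221184/5.

221184/5


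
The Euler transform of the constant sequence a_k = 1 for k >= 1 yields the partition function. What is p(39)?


The Euler transform converts the sequence a_k = 1 into the number of integer partitions.
Using the recurrence or dynamic programming:
p(39) = 31185

31185


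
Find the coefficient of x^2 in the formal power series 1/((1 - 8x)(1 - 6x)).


By partial fractions or Cauchy convolution:
The coefficient equals sum_{k=0}^{2} 8^k * 6^(2-k).
= 148

148


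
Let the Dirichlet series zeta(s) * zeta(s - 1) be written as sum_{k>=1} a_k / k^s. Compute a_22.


Convolution gives a_k = sum_{d | k} d * 1 = sum_{d | k} d = sigma(k), the sum of positive divisors of k.
For k = 22, the divisors are 1, 2, 11, 22, so
sigma(22) = 1 + 2 + 11 + 22 = 36.

36


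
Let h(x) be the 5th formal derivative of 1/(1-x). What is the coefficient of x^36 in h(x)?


Differentiating 5 times: d^5/dx^5 [1/(1-x)] = 5!/(1-x)^6.
The expansion 1/(1-x)^6 = sum_{k>=0} C(k+5, 5) x^k, so the coefficient of x^n in 5!/(1-x)^6 is 5! * C(n+5, 5).
For n = 36: 120 * C(41, 5) = 120 * 749398 = 89927760

89927760


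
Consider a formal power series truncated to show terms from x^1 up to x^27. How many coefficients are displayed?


From x^1 to x^27 inclusive, the count is 27 - 1 + 1 = 27.

27


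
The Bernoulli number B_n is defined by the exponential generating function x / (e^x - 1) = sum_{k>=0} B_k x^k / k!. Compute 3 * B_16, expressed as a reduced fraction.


Bernoulli numbers can also be computed recursively via B_0 = 1 and sum_{j=0}^{m} C(m+1, j) B_j = 0 for m >= 1. Odd-index Bernoulli numbers vanish for k >= 3.
Computing B_16 = -3617/510, so 3 * B_16 = 3 * -3617/510 = -3617/170.

-3617/170


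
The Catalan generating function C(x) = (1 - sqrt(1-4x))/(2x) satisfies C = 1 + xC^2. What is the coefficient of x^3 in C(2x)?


Substituting x -> 2x scales the n-th coefficient by 2^n, so [x^3] C(2x) = 2^3 * C_3.
C_3 = C(2*3, 3)/(4) = 20/4 = 5.
So 2^3 * 5 = 8 * 5 = 40.

40


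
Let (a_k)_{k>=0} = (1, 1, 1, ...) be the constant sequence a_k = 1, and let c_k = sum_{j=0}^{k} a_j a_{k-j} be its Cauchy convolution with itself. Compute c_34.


Since a_j = 1 for all j >= 0, the convolution sum becomes
c_k = sum_{j=0}^{k} 1 * 1 = 1 * (k + 1).
Equivalently, the generating function of (a_k) is 1/(1 - x) and its square is 1/(1 - x)^2 = sum_{k>=0} 1(k + 1) x^k.
For k = 34: 1 * 35 = 35.

35


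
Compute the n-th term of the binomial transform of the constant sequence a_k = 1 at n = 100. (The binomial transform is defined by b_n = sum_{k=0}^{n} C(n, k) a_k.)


With a_k = 1 for all k, b_n = sum_{k=0}^{n} C(n, k) = 2^n by the binomial theorem.
For n = 100: 2^100 = 1267650600228229401496703205376.

1267650600228229401496703205376


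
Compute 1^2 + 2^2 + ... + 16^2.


This power sum has a closed form given by Faulhaber's formula
sum_{k=1}^{m} k^p = (1 / (p + 1)) * sum_{j=0}^{p} C(p + 1, j) B_j m^(p + 1 - j),
but for small m direct computation is fastest:
1 + 4 + 9 + 16 + 25 + 36 + 49 + 64 + 81 + 100 + 121 + 144 + 169 + 196 + 225 + 256 = 1496.

1496


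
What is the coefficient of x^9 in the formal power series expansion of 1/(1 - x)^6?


The expansion 1/(1 - x)^r = sum_{k>=0} C(k + r - 1, r - 1) x^k follows from the multiset / negative-binomial theorem (or from repeated differentiation of the geometric series).
For r = 6 and k = 9:
C(14, 5) = 87178291200 / (120 * 362880) = 2002.

2002


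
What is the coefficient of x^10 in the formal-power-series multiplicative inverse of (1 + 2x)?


The inverse is 1/(1 + 2x). Apply the geometric identity 1/(1 - y) = sum_{k>=0} y^k with y = -2x:
1/(1 + 2x) = sum_{k>=0} (-2)^k x^k.
So the coefficient of x^10 is (-2)^10 = 1024.

1024


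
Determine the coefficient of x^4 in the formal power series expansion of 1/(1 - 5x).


The geometric series identity gives 1/(1 - c x) = sum_{k>=0} c^k x^k, so the coefficient of x^k is c^k.
Here c = 5 and k = 4.
Computing: 5^4 = 625

625


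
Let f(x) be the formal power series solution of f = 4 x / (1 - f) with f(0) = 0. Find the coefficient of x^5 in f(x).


Apply Lagrange inversion: f = 4 x * phi(f) with phi(t) = 1/(1 - t), so
[x^n] f = 4^n * (1/n) [t^(n-1)] phi(t)^n = 4^n * (1/n) [t^(n-1)] (1 - t)^(-n) = 4^n * (1/n) C(2n - 2, n - 1) = 4^n * C_{n-1}.
For n = 5: C_4 = C(8, 4) / 5 = 70/5 = 14.
With the 4^5 = 1024 factor, the coefficient is 1024 * 14 = 14336.

14336


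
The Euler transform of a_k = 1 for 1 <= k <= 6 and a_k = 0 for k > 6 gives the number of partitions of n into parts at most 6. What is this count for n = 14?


Partitions of 14 into parts at most 6:
Using generating function (1-x)^(-1)(1-x^2)^(-1)...(1-x^6)^(-1),
the coefficient of x^14 = 90

90


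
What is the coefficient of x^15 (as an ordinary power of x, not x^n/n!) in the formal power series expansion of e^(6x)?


The exponential series is e^y = sum_{k>=0} y^k / k!. Substituting y = 6x gives
e^(6x) = sum_{k>=0} 6^k x^k / k!.
So the coefficient of x^n is a^n/n! with a = 6, n = 15:
6^15 / 15! = 470184984576/1307674368000 = 314928/875875

314928/875875


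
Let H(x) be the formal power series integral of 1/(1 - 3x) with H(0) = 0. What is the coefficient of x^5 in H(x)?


1/(1 - 3x) = sum_{k>=0} 3^k x^k. Integrating termwise with H(0) = 0:
H(x) = sum_{k>=0} 3^k x^(k+1) / (k+1) = sum_{m>=1} 3^(m-1) x^m / m.
For m = 5: 3^4/5 = 81/5 = 81/5.

81/5


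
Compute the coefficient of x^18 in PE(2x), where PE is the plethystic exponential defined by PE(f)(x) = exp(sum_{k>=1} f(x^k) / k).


With f(x) = 2x, the exponent is sum_{k>=1} 2 x^k / k = 2 * (-ln(1 - x)). Exponentiating:
PE(2x) = exp(-2 ln(1 - x)) = 1/(1 - x)^2.
By the negative binomial expansion, [x^n] 1/(1 - x)^2 = C(n + 1, 1).
For n = 18: C(19, 1) = 19.

19


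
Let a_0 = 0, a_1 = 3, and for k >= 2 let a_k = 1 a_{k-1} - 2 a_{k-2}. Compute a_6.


Iterating the recurrence forward:
a_0 = 0
a_1 = 3
a_2 = 1*3 - 2*0 = 3
a_3 = 1*3 - 2*3 = -3
a_4 = 1*-3 - 2*3 = -9
a_5 = 1*-9 - 2*-3 = -3
a_6 = 1*-3 - 2*-9 = 15
So a_6 = 15.

15


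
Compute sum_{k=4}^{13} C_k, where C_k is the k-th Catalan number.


C_4 through C_13: 14, 42, 132, 429, 1430, 4862, 16796, 58786, 208012, 742900
Sum = 14 + 42 + 132 + 429 + 1430 + 4862 + 16796 + 58786 + 208012 + 742900
= 1033403

1033403


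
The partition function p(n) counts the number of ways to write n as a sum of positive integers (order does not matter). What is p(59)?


Using the generating function prod_{k>=1} 1/(1-x^k), we compute p(59).
By dynamic programming over parts 1 through 59:
p(59) = 831820

831820


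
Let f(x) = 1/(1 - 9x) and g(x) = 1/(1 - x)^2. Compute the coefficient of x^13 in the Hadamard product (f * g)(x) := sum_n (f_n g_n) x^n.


f has coefficients f_k = 9^k. For g = 1/(1 - x)^2 the coefficient is g_k = C(k + 1, 1) = k + 1. The Hadamard coefficient is (f * g)_k = 9^k * (k + 1).
For k = 13: 9^13 * 14 = 2541865828329 * 14 = 35586121596606.

35586121596606


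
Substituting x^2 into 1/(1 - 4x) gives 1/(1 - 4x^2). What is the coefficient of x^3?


Since 1/(1 - 4x^2) only has even powers of x,
the coefficient of x^3 (odd) is 0.

0


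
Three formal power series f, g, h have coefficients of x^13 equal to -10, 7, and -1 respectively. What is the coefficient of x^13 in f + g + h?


Series addition is componentwise:
-10 + 7 + -1
= -4

-4


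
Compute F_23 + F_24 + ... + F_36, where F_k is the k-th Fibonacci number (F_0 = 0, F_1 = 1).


Use the identity sum_{k=0}^{N} F_k = F_{N+2} - 1 (which follows from F_{k+2} - F_{k+1} = F_k). Then
sum_{k=23}^{36} F_k = (F_{38} - 1) - (F_{24} - 1) = F_{38} - F_{24}.
Computing: F_{38} = 39088169, F_{24} = 46368, so
Sum = 39088169 - 46368 = 39041801.

39041801


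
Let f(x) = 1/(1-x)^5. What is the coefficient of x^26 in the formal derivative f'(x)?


Differentiate: d/dx [ 1/(1-x)^r ] = r / (1-x)^(r+1).
Here r = 5, so f'(x) = 5 / (1-x)^6.
The expansion of 1/(1-x)^(r+1) has coefficient of x^n equal to C(n+r, r).
So the coefficient of x^26 in f'(x) is
5 * C(31, 5) = 5 * 169911 = 849555

849555


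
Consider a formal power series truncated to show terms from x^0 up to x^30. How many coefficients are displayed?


From x^0 to x^30 inclusive, the count is 30 - 0 + 1 = 31.

31


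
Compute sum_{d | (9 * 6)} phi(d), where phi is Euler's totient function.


First, 9 * 6 = 54. One classical identity is sum_{d | n} phi(d) = n (each k in [1, n] has a unique gcd with n, and among the k's with gcd(k, n) = n/d there are phi(d) of them). So the sum equals 54. We also verify directly:
Divisors of 54: 1, 2, 3, 6, 9, 18, 27, 54.
phi values: 1, 1, 2, 2, 6, 6, 18, 18.
Sum = 54.

54


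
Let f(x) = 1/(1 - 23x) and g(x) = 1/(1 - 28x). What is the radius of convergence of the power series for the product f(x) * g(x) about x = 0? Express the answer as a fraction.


The radius of 1/(1 - 23x) is 1/23 (nearest singularity at x = 1/23), and the radius of 1/(1 - 28x) is 1/28.
The product f(x)*g(x) = 1/((1 - 23x)(1 - 28x)) has singularities at both 1/23 and 1/28, so its radius of convergence is the distance to the nearest one:
min(1/23, 1/28) = 1/28.

1/28


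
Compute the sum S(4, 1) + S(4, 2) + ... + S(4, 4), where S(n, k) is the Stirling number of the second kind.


By definition, S(n, k) counts partitions of an n-set into exactly k nonempty blocks.
Computing row n = 4 for k = 1..4:
S(4, k): 1, 7, 6, 1
Sum = 15. (This equals Bell_4 since the sum runs over all k.)

15


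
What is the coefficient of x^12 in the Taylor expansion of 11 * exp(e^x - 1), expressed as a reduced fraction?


exp(e^x - 1) = sum_{k>=0} Bell_k x^k / k!, where Bell_k is the k-th Bell number.
So the coefficient of x^12 is 11 * Bell_12 / 12!.
Computing: Bell_12 = 4213597 and 12! = 479001600, giving
11 * 4213597/479001600 = 4213597/43545600.

4213597/43545600


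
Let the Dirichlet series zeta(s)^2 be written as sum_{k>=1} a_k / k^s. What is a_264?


The Dirichlet convolution of the constant function 1 with itself gives (1 * 1)(k) = sum_{d | k} 1 = d(k), the number of positive divisors of k.
Since zeta(s) = sum_{k>=1} 1/k^s, we have zeta(s)^2 = sum_{k>=1} d(k)/k^s, so a_k = d(k).
For k = 264: the divisors are 1, 2, 3, 4, 6, 8, 11, 12, 22, 24, 33, 44, 66, 88, 132, 264.
Count = 16.

16


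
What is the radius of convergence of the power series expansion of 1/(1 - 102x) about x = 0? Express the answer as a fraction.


Expanding 1/(1 - 102x) = sum_{k>=0} 102^k x^k, the series converges when |102x| < 1, i.e., |x| < 1/102.
So the radius of convergence is 1/102 = 1/102.

1/102


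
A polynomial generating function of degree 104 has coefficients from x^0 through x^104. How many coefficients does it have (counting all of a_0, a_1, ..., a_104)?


A polynomial of degree 104 takes the form a_0 + a_1 x + ... + a_104 x^104.
The number of coefficients is 104 + 1 = 105.

105


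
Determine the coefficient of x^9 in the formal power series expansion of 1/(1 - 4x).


The geometric series identity gives 1/(1 - c x) = sum_{k>=0} c^k x^k, so the coefficient of x^k is c^k.
Here c = 4 and k = 9.
Computing: 4^9 = 262144

262144


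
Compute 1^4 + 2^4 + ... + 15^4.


This power sum has a closed form given by Faulhaber's formula
sum_{k=1}^{m} k^p = (1 / (p + 1)) * sum_{j=0}^{p} C(p + 1, j) B_j m^(p + 1 - j),
but for small m direct computation is fastest:
1 + 16 + 81 + 256 + 625 + 1296 + 2401 + 4096 + 6561 + 10000 + 14641 + 20736 + 28561 + 38416 + 50625 = 178312.

178312


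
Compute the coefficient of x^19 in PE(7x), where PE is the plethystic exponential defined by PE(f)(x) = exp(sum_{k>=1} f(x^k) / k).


With f(x) = 7x, the exponent is sum_{k>=1} 7 x^k / k = 7 * (-ln(1 - x)). Exponentiating:
PE(7x) = exp(-7 ln(1 - x)) = 1/(1 - x)^7.
By the negative binomial expansion, [x^n] 1/(1 - x)^7 = C(n + 6, 6).
For n = 19: C(25, 6) = 177100.

177100


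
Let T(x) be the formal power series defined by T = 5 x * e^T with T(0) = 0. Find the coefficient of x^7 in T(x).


Apply the Lagrange inversion formula: if T = 5 x * phi(T) with phi(t) = e^t, then
[x^n] T = 5^n * (1/n) [t^(n-1)] phi(t)^n = 5^n * (1/n) [t^(n-1)] e^(n t) = 5^n * (1/n) * n^(n-1) / (n-1)! = 5^n * n^(n-1) / n!.
When c = 1 this is the Cayley count of rooted labeled trees on n vertices, divided by n!.
For n = 7: 5^7 * 7^6 / 7! = 78125 * 117649/5040 = 262609375/144.

262609375/144


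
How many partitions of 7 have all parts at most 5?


Using the generating function (1-x)^(-1)(1-x^2)^(-1)...(1-x^5)^(-1),
the coefficient of x^7 counts these restricted partitions.
Result = 13

13


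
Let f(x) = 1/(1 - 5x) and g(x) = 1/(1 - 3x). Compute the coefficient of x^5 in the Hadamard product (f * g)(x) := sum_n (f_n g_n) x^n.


f has coefficients f_k = 5^k and g has coefficients g_k = 3^k, so the Hadamard product has coefficient (f*g)_k = 5^k * 3^k = 15^k.
For k = 5: 15^5 = 759375.

759375


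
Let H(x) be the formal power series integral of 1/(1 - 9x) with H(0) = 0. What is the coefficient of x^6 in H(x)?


1/(1 - 9x) = sum_{k>=0} 9^k x^k. Integrating termwise with H(0) = 0:
H(x) = sum_{k>=0} 9^k x^(k+1) / (k+1) = sum_{m>=1} 9^(m-1) x^m / m.
For m = 6: 9^5/6 = 59049/6 = 19683/2.

19683/2


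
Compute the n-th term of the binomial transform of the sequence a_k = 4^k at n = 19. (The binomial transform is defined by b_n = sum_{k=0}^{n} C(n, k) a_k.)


With a_k = 4^k, b_n = sum_{k=0}^{n} C(n, k) 4^k = (1 + 4)^n by the binomial theorem.
For n = 19: (1 + 4)^19 = 5^19 = 19073486328125.

19073486328125


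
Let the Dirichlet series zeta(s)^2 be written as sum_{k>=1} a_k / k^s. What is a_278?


The Dirichlet convolution of the constant function 1 with itself gives (1 * 1)(k) = sum_{d | k} 1 = d(k), the number of positive divisors of k.
Since zeta(s) = sum_{k>=1} 1/k^s, we have zeta(s)^2 = sum_{k>=1} d(k)/k^s, so a_k = d(k).
For k = 278: the divisors are 1, 2, 139, 278.
Count = 4.

4


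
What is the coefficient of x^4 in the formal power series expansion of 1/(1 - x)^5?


The expansion 1/(1 - x)^r = sum_{k>=0} C(k + r - 1, r - 1) x^k follows from the multiset / negative-binomial theorem (or from repeated differentiation of the geometric series).
For r = 5 and k = 4:
C(8, 4) = 40320 / (24 * 24) = 70.

70


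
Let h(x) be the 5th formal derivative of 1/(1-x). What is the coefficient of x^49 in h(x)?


Differentiating 5 times: d^5/dx^5 [1/(1-x)] = 5!/(1-x)^6.
The expansion 1/(1-x)^6 = sum_{k>=0} C(k+5, 5) x^k, so the coefficient of x^n in 5!/(1-x)^6 is 5! * C(n+5, 5).
For n = 49: 120 * C(54, 5) = 120 * 3162510 = 379501200

379501200


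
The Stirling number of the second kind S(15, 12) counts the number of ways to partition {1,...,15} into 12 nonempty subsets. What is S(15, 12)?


Using the explicit formula S(n,k) = (1/k!) sum_{j=0}^{k} (-1)^(k-j) C(k,j) j^n:
S(15, 12) = 106470
Equivalently, S(n,k) is n! times the coefficient of x^n in the EGF (e^x - 1)^k / k!.

106470


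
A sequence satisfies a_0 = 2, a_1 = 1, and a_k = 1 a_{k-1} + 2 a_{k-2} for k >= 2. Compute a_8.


The characteristic equation is t^2 - 1 t - 2 = 0, with roots r_1 = 2 and r_2 = -1 (so c_1 = r_1 + r_2, c_2 = -r_1 r_2 as required).
One can use the closed form a_n = A r_1^n + B r_2^n, but direct iteration is more reliable:
a_0 = 2, a_1 = 1, a_2 = 5, a_3 = 7, a_4 = 17, a_5 = 31, a_6 = 65, a_7 = 127, a_8 = 257.
So a_8 = 257.

257


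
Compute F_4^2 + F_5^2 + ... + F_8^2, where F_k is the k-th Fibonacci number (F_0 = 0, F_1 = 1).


There is a standard identity sum_{k=0}^{N} F_k^2 = F_N * F_{N+1} (proved inductively from the telescoping relation F_k^2 = F_k F_{k+1} - F_{k-1} F_k). Then
sum_{k=4}^{8} F_k^2 = F_8 F_9 - F_3 F_4.
Computing: F_8 = 21, F_9 = 34, F_3 = 2, F_4 = 3.
Sum = 21 * 34 - 2 * 3 = 708.

708


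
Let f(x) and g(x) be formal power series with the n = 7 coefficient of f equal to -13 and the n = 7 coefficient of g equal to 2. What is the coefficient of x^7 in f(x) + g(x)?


Addition of formal power series is termwise.
The coefficient of x^7 in f + g = -13 + 2
= -11

-11


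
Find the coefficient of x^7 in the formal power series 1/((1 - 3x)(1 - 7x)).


By partial fractions or Cauchy convolution:
The coefficient equals sum_{k=0}^{7} 3^k * 7^(7-k).
= 1439560

1439560


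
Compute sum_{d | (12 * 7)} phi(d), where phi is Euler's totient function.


First, 12 * 7 = 84. One classical identity is sum_{d | n} phi(d) = n (each k in [1, n] has a unique gcd with n, and among the k's with gcd(k, n) = n/d there are phi(d) of them). So the sum equals 84. We also verify directly:
Divisors of 84: 1, 2, 3, 4, 6, 7, 12, 14, 21, 28, 42, 84.
phi values: 1, 1, 2, 2, 2, 6, 4, 6, 12, 12, 12, 24.
Sum = 84.

84
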